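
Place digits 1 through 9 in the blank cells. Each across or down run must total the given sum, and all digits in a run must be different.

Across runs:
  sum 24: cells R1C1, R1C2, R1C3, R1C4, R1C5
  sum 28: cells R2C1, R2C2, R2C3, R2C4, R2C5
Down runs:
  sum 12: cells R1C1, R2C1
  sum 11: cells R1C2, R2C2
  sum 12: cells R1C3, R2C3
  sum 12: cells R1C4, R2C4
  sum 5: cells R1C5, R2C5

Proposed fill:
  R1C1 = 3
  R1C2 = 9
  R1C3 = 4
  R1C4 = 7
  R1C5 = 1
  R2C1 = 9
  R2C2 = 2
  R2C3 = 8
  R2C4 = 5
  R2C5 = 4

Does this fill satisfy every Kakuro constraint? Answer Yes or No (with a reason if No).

Across: 3+9+4+7+1=24; 9+2+8+5+4=28. Down: 3+9=12; 9+2=11; 4+8=12; 7+5=12; 1+4=5. No digit repeats within any run.

Yes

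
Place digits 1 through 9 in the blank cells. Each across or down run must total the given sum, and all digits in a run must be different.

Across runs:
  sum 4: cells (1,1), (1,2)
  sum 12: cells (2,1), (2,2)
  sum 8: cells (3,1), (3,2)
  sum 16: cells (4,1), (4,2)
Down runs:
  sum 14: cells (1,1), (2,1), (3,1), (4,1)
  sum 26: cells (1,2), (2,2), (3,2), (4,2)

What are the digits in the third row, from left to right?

2 6

4 in 2 cells must be {1,3}; 16 in 2 cells must be {7,9}.
Only 3 fits (1,2) under both its across sum 4 and down sum 26.
Given what's placed, (3,2) must be 6 to fit the 8 across and 26 down.
Intersecting the 16 across with the 14 down forces (4,1) = 7.
(4,2) = 16 − 7 = 9 completes the 16 across.
(1,1) = 4 − 3 = 1 completes the 4 across.
Given what's placed, (2,1) must be 4 to fit the 12 across and 14 down.
(2,2) = 12 − 4 = 8 completes the 12 across.
(3,1) = 8 − 6 = 2 completes the 8 across.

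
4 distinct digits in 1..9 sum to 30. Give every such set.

4 distinct digits from 1–9 sum between 10 and 30.
Only one set works: {6,7,8,9}.

{6,7,8,9}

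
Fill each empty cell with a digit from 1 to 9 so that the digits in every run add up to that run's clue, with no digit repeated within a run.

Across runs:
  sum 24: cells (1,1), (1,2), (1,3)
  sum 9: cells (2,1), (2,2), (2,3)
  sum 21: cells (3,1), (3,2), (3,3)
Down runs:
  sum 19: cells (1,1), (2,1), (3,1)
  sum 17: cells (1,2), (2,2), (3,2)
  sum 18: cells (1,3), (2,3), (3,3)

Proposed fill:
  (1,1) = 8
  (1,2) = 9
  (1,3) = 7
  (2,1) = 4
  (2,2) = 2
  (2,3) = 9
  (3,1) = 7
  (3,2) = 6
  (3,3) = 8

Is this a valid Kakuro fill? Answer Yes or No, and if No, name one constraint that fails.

No — the across run (2,1)–(2,3) sums to 15, not 9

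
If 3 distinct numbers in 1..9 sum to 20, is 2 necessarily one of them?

No

Counterexample: {3,8,9} sums to 20 without using 2.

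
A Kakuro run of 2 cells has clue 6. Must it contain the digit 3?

No

Counterexample: {1,5} sums to 6 without using 3.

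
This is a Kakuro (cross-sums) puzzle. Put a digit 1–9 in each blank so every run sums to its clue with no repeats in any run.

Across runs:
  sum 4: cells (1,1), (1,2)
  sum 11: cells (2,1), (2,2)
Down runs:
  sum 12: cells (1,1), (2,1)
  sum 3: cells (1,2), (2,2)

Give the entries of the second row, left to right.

9 2

4 in 2 cells must be {1,3}; 3 in 2 cells must be {1,2}.
The 4 across and the 12 down share only 3, so (1,1) = 3.
(1,2) = 4 − 3 = 1 completes the 4 across.
(2,1) = 12 − 3 = 9 completes the 12 down.
(2,2) = 11 − 9 = 2 completes the 11 across.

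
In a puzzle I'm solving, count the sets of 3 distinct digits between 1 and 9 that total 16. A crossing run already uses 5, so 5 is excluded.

5

3 distinct digits from 1–9 sum between 6 and 24.
Dropping sets that contain 5.
Enumerating: {1,6,9}, {1,7,8}, {2,6,8}, {3,4,9}, {3,6,7}.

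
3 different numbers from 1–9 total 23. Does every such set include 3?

The only way to make 23 from 3 distinct digits is {6,8,9}, which does not contain 3.

No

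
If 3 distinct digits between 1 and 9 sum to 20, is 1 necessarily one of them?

No

Counterexample: {3,8,9} sums to 20 without using 1.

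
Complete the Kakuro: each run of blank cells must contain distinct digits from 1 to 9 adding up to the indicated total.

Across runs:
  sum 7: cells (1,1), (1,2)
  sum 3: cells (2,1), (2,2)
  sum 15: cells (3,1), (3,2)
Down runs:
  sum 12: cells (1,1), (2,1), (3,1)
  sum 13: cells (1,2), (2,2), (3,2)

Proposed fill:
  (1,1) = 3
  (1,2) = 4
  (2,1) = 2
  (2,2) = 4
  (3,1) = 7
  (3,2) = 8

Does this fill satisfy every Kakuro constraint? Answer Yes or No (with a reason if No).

No — the down run (1,2)–(3,2) sums to 16, not 13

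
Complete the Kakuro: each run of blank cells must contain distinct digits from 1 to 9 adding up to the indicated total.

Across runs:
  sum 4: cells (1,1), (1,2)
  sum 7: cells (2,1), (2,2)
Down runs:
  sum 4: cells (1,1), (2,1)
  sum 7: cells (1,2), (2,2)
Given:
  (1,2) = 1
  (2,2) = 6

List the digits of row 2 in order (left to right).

1, 6

4 in 2 cells must be {1,3}.
(1,1) = 4 − 1 = 3 completes the 4 across.
(2,1) = 7 − 6 = 1 completes the 7 across.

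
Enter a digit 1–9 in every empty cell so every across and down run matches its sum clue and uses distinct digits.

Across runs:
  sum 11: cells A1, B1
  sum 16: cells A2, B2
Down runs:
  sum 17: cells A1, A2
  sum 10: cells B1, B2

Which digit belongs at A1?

8

16 in 2 cells must be {7,9}; 17 in 2 cells must be {8,9}.
The 16 across and the 17 down share only 9, so A2 = 9.
B2 = 16 − 9 = 7 completes the 16 across.
A1 = 17 − 9 = 8 completes the 17 down.
B1 = 11 − 8 = 3 completes the 11 across.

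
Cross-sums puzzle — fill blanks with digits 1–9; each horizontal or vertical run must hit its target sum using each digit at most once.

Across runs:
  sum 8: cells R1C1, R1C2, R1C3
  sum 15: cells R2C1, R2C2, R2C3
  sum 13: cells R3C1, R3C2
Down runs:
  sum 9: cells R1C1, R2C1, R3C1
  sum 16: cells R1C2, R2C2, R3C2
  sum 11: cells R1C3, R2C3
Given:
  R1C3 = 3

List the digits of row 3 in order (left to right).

R2C3 = 11 − 3 = 8 completes the 11 down.
No cell is forced outright now. R1C1 can only be 1 or 4 (the digits allowed by both its 8 across and its 9 down). If R1C1 = 4: that forces R1C2 = 1, R2C2 = 6, after which R3C1 would have to be in {4,5,6,7,8,9} for the 13 across but in {2,3} for the 9 down — contradiction. So R1C1 = 1.
R1C2 = 8 − 4 = 4 completes the 8 across.
Nothing is forced directly, so branch on R2C2, whose candidates are 3 or 5. If R2C2 = 3: then R2C1 would have to be in {4} for the 15 across but in {2,3,5,6} for the 9 down — contradiction. So R2C2 = 5.
R2C1 = 15 − 13 = 2 completes the 15 across.
R3C1 = 9 − 3 = 6 completes the 9 down.
R3C2 = 13 − 6 = 7 completes the 13 across.

6 7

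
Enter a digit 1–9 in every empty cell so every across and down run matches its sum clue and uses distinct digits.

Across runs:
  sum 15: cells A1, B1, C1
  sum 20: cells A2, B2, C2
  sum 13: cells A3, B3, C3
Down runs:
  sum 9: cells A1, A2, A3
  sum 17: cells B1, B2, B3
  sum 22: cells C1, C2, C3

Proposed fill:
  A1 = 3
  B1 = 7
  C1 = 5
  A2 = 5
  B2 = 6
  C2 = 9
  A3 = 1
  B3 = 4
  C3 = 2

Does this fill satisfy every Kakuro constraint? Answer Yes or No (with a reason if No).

No — the across run A3–C3 sums to 7, not 13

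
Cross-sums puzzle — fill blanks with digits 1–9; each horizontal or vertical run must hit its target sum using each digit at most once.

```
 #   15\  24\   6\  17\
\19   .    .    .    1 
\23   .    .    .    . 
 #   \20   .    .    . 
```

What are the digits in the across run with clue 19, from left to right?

9 7 2 1

24 in 3 cells must be {7,8,9}; 6 in 3 cells must be {1,2,3}.
Only 3 fits R3C3 under both its across sum 20 and down sum 6.
R3C4 = 9: the only remaining digit allowed by both the 20 across and the 17 down.
R1C3 = 2: the only remaining digit allowed by both the 19 across and the 6 down.
R2C3 = 6 − 5 = 1 completes the 6 down.
R2C4 = 17 − 10 = 7 completes the 17 down.
R3C2 = 20 − 12 = 8 completes the 20 across.
Given what's placed, R2C2 must be 9 to fit the 23 across and 24 down.
R1C2 = 24 − 17 = 7 completes the 24 down.
R2C1 = 23 − 17 = 6 completes the 23 across.
R1C1 = 19 − 10 = 9 completes the 19 across.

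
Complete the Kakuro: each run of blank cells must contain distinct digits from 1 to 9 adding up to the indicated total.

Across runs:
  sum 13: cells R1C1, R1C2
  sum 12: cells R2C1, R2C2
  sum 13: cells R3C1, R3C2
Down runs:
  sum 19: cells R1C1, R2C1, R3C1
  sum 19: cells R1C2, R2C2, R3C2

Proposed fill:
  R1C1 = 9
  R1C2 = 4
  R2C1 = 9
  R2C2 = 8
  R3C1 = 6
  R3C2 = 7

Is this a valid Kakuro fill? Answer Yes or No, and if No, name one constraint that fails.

No — the down run R1C1–R3C1 sums to 24, not 19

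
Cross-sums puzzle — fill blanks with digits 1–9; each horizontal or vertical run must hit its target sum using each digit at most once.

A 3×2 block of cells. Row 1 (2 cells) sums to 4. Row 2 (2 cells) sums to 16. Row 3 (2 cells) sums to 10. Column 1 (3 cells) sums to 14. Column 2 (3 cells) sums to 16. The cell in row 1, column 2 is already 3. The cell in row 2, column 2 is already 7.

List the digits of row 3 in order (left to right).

4 in 2 cells must be {1,3}; 16 in 2 cells must be {7,9}.
(1,1) = 4 − 3 = 1 completes the 4 across.
(2,1) = 16 − 7 = 9 completes the 16 across.
(3,1) = 14 − 10 = 4 completes the 14 down.
(3,2) = 10 − 4 = 6 completes the 10 across.

4, 6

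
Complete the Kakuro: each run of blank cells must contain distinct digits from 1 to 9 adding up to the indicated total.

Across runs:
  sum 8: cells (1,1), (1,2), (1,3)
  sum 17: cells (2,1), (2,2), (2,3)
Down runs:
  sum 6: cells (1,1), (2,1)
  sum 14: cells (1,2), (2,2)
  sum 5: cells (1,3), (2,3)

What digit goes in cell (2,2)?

The 8 across and the 14 down share only 5, so (1,2) = 5.
(2,2) = 14 − 5 = 9 completes the 14 down.
Nothing is forced directly, so branch on (1,1), whose candidates are 1 or 2. If (1,1) = 2: that forces (1,3) = 1, after which (2,1) would have to be in {1,2,3,5,6,7} for the 17 across but in {4} for the 6 down — contradiction. So (1,1) = 1.
(1,3) = 8 − 6 = 2 completes the 8 across.
(2,1) = 6 − 1 = 5 completes the 6 down.
(2,3) = 17 − 14 = 3 completes the 17 across.

9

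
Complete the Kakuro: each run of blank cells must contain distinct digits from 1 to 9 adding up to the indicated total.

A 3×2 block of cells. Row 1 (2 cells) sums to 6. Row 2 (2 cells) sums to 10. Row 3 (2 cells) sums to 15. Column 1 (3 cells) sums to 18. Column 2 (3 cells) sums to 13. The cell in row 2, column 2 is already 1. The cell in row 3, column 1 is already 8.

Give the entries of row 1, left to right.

(2,1) = 10 − 1 = 9 completes the 10 across.
(3,2) = 15 − 8 = 7 completes the 15 across.
(1,1) = 18 − 17 = 1 completes the 18 down.
(1,2) = 6 − 1 = 5 completes the 6 across.

1 5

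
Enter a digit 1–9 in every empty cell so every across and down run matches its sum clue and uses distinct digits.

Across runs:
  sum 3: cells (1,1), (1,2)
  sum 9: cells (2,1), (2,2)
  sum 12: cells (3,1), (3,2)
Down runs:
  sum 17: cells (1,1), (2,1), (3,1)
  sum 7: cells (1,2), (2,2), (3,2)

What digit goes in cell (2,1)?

7

3 in 2 cells must be {1,2}; 7 in 3 cells must be {1,2,4}.
The 12 across and the 7 down share only 4, so (3,2) = 4.
(3,1) = 12 − 4 = 8 completes the 12 across.
Given what's placed, (1,1) must be 2 to fit the 3 across and 17 down.
(1,2) = 3 − 2 = 1 completes the 3 across.
(2,1) = 17 − 10 = 7 completes the 17 down.
(2,2) = 9 − 7 = 2 completes the 9 across.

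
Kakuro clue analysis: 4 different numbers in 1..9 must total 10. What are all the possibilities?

{1,2,3,4}

4 distinct digits from 1–9 sum between 10 and 30.
Only one set works: {1,2,3,4}.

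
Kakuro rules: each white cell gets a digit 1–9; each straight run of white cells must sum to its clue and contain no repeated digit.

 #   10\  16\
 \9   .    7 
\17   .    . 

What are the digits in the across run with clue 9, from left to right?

2, 7

17 in 2 cells must be {8,9}; 16 in 2 cells must be {7,9}.
R1C1 = 9 − 7 = 2 completes the 9 across.
R2C1 = 10 − 2 = 8 completes the 10 down.
R2C2 = 17 − 8 = 9 completes the 17 across.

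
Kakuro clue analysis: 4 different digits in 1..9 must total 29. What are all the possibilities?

{5,7,8,9}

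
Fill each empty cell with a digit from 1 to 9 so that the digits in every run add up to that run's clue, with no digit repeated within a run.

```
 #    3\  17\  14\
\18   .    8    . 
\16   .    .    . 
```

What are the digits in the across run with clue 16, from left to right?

3 in 2 cells must be {1,2}; 17 in 2 cells must be {8,9}.
R1C1 = 1: the only remaining digit allowed by both the 18 across and the 3 down.
R1C3 = 18 − 9 = 9 completes the 18 across.
R2C1 = 3 − 1 = 2 completes the 3 down.
R2C2 = 17 − 8 = 9 completes the 17 down.
R2C3 = 16 − 11 = 5 completes the 16 across.

2, 9, 5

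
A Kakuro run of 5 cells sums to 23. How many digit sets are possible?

11

5 distinct digits from 1–9 sum between 15 and 35.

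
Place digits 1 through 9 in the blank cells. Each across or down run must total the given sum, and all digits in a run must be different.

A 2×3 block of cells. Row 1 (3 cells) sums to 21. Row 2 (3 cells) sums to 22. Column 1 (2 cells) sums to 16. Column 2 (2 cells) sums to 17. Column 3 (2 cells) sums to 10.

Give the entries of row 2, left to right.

7, 9, 6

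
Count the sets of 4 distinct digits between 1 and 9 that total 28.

4 distinct digits from 1–9 sum between 10 and 30.
Enumerating: {4,7,8,9}, {5,6,8,9}.

2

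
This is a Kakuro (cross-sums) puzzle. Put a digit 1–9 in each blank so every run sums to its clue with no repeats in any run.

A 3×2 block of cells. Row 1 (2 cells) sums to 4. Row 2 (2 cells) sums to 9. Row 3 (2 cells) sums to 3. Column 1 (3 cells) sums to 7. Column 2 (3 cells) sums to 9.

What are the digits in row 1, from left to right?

4 in 2 cells must be {1,3}; 3 in 2 cells must be {1,2}; 7 in 3 cells must be {1,2,4}.
The 4 across and the 7 down share only 1, so (1,1) = 1.
(1,2) = 4 − 1 = 3 completes the 4 across.
Given what's placed, (3,1) must be 2 to fit the 3 across and 7 down.
(3,2) = 3 − 2 = 1 completes the 3 across.
(2,1) = 7 − 3 = 4 completes the 7 down.
(2,2) = 9 − 4 = 5 completes the 9 across.

1, 3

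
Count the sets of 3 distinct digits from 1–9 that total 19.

3 distinct digits from 1–9 sum between 6 and 24.
Enumerating: {2,8,9}, {3,7,9}, {4,6,9}, {4,7,8}, {5,6,8}.

5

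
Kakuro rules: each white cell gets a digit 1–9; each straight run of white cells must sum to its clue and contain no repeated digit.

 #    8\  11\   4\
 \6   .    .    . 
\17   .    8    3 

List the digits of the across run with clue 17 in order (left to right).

6 8 3

6 in 3 cells must be {1,2,3}; 4 in 2 cells must be {1,3}.
R1C2 = 11 − 8 = 3 completes the 11 down.
R1C3 = 4 − 3 = 1 completes the 4 down.
R2C1 = 17 − 11 = 6 completes the 17 across.
R1C1 = 6 − 4 = 2 completes the 6 across.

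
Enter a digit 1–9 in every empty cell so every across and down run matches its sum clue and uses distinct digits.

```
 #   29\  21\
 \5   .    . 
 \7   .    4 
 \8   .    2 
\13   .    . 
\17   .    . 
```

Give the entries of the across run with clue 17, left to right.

9 8

17 in 2 cells must be {8,9}.
R2C1 = 7 − 4 = 3 completes the 7 across.
R3C1 = 8 − 2 = 6 completes the 8 across.
R1C1 = 4: the only remaining digit allowed by both the 5 across and the 29 down.
R1C2 = 5 − 4 = 1 completes the 5 across.
Given what's placed, R5C1 must be 9 to fit the 17 across and 29 down.
R5C2 = 17 − 9 = 8 completes the 17 across.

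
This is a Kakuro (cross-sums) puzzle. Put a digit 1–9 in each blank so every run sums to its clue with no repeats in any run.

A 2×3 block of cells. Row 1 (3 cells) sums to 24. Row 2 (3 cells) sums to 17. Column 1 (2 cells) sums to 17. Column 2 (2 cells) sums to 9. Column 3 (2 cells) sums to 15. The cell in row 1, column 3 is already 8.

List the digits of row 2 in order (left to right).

8 2 7

24 in 3 cells must be {7,8,9}; 17 in 2 cells must be {8,9}.
Given what's placed, (1,1) must be 9 to fit the 24 across and 17 down.
(1,2) = 24 − 17 = 7 completes the 24 across.
(2,1) = 17 − 9 = 8 completes the 17 down.
(2,2) = 9 − 7 = 2 completes the 9 down.
(2,3) = 17 − 10 = 7 completes the 17 across.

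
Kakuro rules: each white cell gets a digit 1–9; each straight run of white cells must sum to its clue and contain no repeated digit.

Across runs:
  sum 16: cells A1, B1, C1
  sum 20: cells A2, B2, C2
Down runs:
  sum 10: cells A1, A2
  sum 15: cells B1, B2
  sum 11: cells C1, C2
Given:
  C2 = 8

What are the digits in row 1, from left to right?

C1 = 11 − 8 = 3 completes the 11 down.
No cell is forced outright now. B2 can only be 7 or 9 (the digits allowed by both its 20 across and its 15 down). If B2 = 7: that forces B1 = 8, after which A2 would have to be in {5} for the 20 across but in {1,2,3,4,6,7,8,9} for the 10 down — contradiction. So B2 = 9.
B1 = 15 − 9 = 6 completes the 15 down.
A2 = 20 − 17 = 3 completes the 20 across.
A1 = 16 − 9 = 7 completes the 16 across.

7 6 3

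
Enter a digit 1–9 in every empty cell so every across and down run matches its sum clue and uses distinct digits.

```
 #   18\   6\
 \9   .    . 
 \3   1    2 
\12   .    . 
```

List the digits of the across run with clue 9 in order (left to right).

8 1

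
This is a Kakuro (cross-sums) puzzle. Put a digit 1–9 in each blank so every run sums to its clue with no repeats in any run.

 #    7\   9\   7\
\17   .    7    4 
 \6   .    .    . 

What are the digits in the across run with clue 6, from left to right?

1, 2, 3

6 in 3 cells must be {1,2,3}.
R1C1 = 17 − 11 = 6 completes the 17 across.
R2C1 = 7 − 6 = 1 completes the 7 down.
R2C2 = 9 − 7 = 2 completes the 9 down.
R2C3 = 6 − 3 = 3 completes the 6 across.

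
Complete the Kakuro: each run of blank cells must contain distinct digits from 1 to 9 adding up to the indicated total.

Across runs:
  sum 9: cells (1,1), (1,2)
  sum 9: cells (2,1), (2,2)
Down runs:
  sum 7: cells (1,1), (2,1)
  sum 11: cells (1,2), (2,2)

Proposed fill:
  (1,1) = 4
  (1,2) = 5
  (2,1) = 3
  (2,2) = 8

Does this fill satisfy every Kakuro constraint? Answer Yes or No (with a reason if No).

No — the down run (1,2)–(2,2) sums to 13, not 11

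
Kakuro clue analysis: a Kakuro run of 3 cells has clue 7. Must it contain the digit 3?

The only way to make 7 from 3 distinct digits is {1,2,4}, which does not contain 3.

No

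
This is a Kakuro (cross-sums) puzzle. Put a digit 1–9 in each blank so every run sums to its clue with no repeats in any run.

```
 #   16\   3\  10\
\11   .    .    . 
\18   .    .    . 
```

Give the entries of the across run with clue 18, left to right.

16 in 2 cells must be {7,9}; 3 in 2 cells must be {1,2}.
The 11 across and the 16 down share only 7, so R1C1 = 7.
Given what's placed, R1C2 must be 1 to fit the 11 across and 3 down.
R1C3 = 11 − 8 = 3 completes the 11 across.
R2C1 = 16 − 7 = 9 completes the 16 down.
R2C2 = 3 − 1 = 2 completes the 3 down.
R2C3 = 18 − 11 = 7 completes the 18 across.

9, 2, 7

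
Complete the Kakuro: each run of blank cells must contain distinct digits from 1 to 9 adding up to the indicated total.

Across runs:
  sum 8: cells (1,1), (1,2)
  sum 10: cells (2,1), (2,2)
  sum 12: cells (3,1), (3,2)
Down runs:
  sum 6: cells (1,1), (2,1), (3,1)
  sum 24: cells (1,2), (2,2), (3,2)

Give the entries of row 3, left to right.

6 in 3 cells must be {1,2,3}; 24 in 3 cells must be {7,8,9}.
The 8 across and the 24 down share only 7, so (1,2) = 7.
The 12 across and the 6 down share only 3, so (3,1) = 3.
(3,2) = 12 − 3 = 9 completes the 12 across.
(1,1) = 8 − 7 = 1 completes the 8 across.
(2,1) = 6 − 4 = 2 completes the 6 down.
(2,2) = 10 − 2 = 8 completes the 10 across.

3 9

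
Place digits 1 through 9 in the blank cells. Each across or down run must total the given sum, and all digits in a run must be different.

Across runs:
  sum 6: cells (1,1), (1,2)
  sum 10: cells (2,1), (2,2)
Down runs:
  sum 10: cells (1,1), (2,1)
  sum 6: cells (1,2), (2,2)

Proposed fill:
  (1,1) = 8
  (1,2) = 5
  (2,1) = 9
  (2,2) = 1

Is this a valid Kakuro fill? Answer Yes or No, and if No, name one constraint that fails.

No — the down run (1,1)–(2,1) sums to 17, not 10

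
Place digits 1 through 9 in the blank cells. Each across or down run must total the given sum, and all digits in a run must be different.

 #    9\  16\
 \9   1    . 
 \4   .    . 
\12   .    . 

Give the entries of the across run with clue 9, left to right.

4 in 2 cells must be {1,3}.
R1C2 = 9 − 1 = 8 completes the 9 across.
Given what's placed, R2C1 must be 3 to fit the 4 across and 9 down.
R2C2 = 4 − 3 = 1 completes the 4 across.
R3C1 = 9 − 4 = 5 completes the 9 down.
R3C2 = 12 − 5 = 7 completes the 12 across.

1 8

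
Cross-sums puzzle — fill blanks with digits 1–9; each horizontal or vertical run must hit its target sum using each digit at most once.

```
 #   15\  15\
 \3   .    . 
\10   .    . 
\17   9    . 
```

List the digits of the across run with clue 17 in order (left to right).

9 8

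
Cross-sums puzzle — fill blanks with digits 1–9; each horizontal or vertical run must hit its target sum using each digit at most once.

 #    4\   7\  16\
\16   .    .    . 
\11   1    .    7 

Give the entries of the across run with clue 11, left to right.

1 3 7

4 in 2 cells must be {1,3}; 16 in 2 cells must be {7,9}.
R1C1 = 4 − 1 = 3 completes the 4 down.
R1C3 = 16 − 7 = 9 completes the 16 down.
R2C2 = 11 − 8 = 3 completes the 11 across.
R1C2 = 16 − 12 = 4 completes the 16 across.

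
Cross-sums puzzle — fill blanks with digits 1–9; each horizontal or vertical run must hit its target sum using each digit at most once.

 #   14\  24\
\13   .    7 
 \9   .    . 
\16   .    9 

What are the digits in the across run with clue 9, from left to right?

1, 8

16 in 2 cells must be {7,9}; 24 in 3 cells must be {7,8,9}.
R1C1 = 13 − 7 = 6 completes the 13 across.
R2C2 = 24 − 16 = 8 completes the 24 down.
R3C1 = 16 − 9 = 7 completes the 16 across.
R2C1 = 9 − 8 = 1 completes the 9 across.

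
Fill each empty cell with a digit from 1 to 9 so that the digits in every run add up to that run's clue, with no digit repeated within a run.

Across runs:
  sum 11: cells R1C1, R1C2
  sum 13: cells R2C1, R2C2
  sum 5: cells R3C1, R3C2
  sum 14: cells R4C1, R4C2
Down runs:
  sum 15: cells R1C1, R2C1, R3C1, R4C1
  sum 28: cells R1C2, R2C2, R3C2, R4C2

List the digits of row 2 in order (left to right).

Only 4 fits R3C2 under both its across sum 5 and down sum 28.
R3C1 = 5 − 4 = 1 completes the 5 across.
Nothing is forced directly, so branch on R4C2, whose candidates are 8 or 9. If R4C2 = 8: that forces R4C1 = 6, R2C1 = 5, after which R2C2 would have to be in {8} for the 13 across but in {7,9} for the 28 down — contradiction. So R4C2 = 9.
R4C1 = 14 − 9 = 5 completes the 14 across.
No cell is forced outright now. R1C2 can only be 7 or 8 (the digits allowed by both its 11 across and its 28 down). If R1C2 = 7: then R1C1 would have to be in {4} for the 11 across but in {2,3,6,7} for the 15 down — contradiction. So R1C2 = 8.
R1C1 = 11 − 8 = 3 completes the 11 across.
R2C1 = 15 − 9 = 6 completes the 15 down.
R2C2 = 13 − 6 = 7 completes the 13 across.

6 7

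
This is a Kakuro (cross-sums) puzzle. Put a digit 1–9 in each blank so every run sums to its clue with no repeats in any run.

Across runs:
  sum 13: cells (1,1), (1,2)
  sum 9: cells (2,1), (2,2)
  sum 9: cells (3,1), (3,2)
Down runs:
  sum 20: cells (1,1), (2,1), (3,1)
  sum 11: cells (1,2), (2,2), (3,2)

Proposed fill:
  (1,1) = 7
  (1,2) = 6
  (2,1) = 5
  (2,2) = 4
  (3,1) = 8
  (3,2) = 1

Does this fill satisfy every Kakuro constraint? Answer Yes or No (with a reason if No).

Across: 7+6=13; 5+4=9; 8+1=9. Down: 7+5+8=20; 6+4+1=11. No digit repeats within any run.

Yes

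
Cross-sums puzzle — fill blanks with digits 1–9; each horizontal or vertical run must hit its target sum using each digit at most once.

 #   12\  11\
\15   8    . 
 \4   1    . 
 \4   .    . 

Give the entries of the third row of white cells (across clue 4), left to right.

3 1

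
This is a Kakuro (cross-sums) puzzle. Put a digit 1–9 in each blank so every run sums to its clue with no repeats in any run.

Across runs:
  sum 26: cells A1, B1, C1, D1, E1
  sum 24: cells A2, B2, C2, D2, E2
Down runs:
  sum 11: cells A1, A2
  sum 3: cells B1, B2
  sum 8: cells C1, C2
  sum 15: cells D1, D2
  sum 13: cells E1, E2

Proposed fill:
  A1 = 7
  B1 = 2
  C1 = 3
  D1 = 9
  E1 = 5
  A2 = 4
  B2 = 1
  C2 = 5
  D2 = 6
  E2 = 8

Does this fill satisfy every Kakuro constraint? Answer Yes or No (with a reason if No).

Yes

Across: 7+2+3+9+5=26; 4+1+5+6+8=24. Down: 7+4=11; 2+1=3; 3+5=8; 9+6=15; 5+8=13. No digit repeats within any run.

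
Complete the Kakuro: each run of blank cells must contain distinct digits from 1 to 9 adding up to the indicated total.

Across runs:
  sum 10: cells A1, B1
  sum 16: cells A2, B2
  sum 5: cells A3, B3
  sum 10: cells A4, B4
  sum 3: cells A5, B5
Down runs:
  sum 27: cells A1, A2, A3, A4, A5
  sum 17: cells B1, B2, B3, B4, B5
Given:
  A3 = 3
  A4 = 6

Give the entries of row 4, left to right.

6 4

16 in 2 cells must be {7,9}; 3 in 2 cells must be {1,2}.
Only 7 fits B2 under both its across sum 16 and down sum 17.
B3 = 5 − 3 = 2 completes the 5 across.
B4 = 10 − 6 = 4 completes the 10 across.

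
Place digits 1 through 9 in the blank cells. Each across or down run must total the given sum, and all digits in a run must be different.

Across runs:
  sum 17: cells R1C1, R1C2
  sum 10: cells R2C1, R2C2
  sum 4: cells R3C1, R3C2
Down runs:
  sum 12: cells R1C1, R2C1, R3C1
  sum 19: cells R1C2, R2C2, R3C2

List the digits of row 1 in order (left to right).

8, 9

17 in 2 cells must be {8,9}; 4 in 2 cells must be {1,3}.
The 4 across and the 19 down share only 3, so R3C2 = 3.
Given what's placed, R1C2 must be 9 to fit the 17 across and 19 down.
R2C2 = 19 − 12 = 7 completes the 19 down.
R3C1 = 4 − 3 = 1 completes the 4 across.
R1C1 = 17 − 9 = 8 completes the 17 across.
R2C1 = 10 − 7 = 3 completes the 10 across.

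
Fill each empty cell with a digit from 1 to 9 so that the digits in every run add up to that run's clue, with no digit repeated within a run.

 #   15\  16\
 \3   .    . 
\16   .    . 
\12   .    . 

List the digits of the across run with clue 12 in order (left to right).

4 8

3 in 2 cells must be {1,2}; 16 in 2 cells must be {7,9}.
Nothing is forced directly, so branch on R1C1, whose candidates are 1 or 2. If R1C1 = 1: that forces R1C2 = 2, R2C1 = 9, after which R2C2 would have to be in {7} for the 16 across but in {5,6,8,9} for the 16 down — contradiction. So R1C1 = 2.
R1C2 = 3 − 2 = 1 completes the 3 across.
Nothing is forced directly, so branch on R2C1, whose candidates are 7 or 9. If R2C1 = 7: that forces R2C2 = 9, after which R3C1 would have to be in {3,4,5,7,8,9} for the 12 across but in {6} for the 15 down — contradiction. So R2C1 = 9.
R2C2 = 16 − 9 = 7 completes the 16 across.
R3C1 = 15 − 11 = 4 completes the 15 down.
R3C2 = 12 − 4 = 8 completes the 12 across.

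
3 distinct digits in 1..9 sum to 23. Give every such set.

3 distinct digits from 1–9 sum between 6 and 24.
Only one set works: {6,8,9}.

{6,8,9}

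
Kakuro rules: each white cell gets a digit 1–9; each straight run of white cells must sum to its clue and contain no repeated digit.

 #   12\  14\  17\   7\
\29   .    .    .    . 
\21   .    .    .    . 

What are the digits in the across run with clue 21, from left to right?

29 in 4 cells must be {5,7,8,9}; 17 in 2 cells must be {8,9}.
Only 5 fits R1C4 under both its across sum 29 and down sum 7.
R2C4 = 7 − 5 = 2 completes the 7 down.
Nothing is forced directly, so branch on R1C2, whose candidates are 8 or 9. If R1C2 = 9: that forces R1C3 = 8, R2C2 = 5, after which R2C3 would have to be in {6,8} for the 21 across but in {9} for the 17 down — contradiction. So R1C2 = 8.
R1C3 = 9: the only remaining digit allowed by both the 29 across and the 17 down.
R2C2 = 14 − 8 = 6 completes the 14 down.
R2C3 = 17 − 9 = 8 completes the 17 down.
R1C1 = 29 − 22 = 7 completes the 29 across.
R2C1 = 21 − 16 = 5 completes the 21 across.

5 6 8 2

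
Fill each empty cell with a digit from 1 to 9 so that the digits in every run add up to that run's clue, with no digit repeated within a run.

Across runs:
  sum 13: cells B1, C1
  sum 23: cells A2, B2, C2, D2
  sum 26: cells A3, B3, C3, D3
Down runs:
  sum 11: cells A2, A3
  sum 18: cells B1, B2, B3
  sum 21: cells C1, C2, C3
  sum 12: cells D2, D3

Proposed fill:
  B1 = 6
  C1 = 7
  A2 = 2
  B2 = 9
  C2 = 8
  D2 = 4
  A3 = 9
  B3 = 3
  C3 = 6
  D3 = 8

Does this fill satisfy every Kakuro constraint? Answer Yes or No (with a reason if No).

Across: 6+7=13; 2+9+8+4=23; 9+3+6+8=26. Down: 2+9=11; 6+9+3=18; 7+8+6=21; 4+8=12. No digit repeats within any run.

Yes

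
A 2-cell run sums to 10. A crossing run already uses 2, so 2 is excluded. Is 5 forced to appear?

Counterexample: {1,9} sums to 10 under that restriction without using 5.

No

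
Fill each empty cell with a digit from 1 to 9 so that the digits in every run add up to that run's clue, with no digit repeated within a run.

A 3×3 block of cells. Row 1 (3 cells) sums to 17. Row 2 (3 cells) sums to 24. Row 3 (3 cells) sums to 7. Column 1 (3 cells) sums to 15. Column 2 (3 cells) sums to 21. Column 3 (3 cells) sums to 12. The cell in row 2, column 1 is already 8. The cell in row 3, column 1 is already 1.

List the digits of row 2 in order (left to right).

8 9 7

24 in 3 cells must be {7,8,9}; 7 in 3 cells must be {1,2,4}.
(1,1) = 15 − 9 = 6 completes the 15 down.
Given what's placed, (3,2) must be 4 to fit the 7 across and 21 down.
(3,3) = 7 − 5 = 2 completes the 7 across.
Given what's placed, (2,2) must be 9 to fit the 24 across and 21 down.
(2,3) = 24 − 17 = 7 completes the 24 across.
(1,2) = 21 − 13 = 8 completes the 21 down.
(1,3) = 17 − 14 = 3 completes the 17 across.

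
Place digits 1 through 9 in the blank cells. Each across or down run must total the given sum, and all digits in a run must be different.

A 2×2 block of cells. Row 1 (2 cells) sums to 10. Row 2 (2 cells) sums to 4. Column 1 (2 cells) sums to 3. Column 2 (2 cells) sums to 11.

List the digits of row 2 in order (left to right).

1 3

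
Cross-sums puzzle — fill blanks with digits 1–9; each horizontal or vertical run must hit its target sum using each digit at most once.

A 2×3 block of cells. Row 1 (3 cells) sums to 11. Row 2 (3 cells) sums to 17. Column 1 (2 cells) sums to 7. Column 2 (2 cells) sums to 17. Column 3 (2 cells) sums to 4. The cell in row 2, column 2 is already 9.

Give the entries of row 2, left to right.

17 in 2 cells must be {8,9}; 4 in 2 cells must be {1,3}.
(1,2) = 17 − 9 = 8 completes the 17 down.
(1,3) = 1: the only remaining digit allowed by both the 11 across and the 4 down.
(2,3) = 4 − 1 = 3 completes the 4 down.
(1,1) = 11 − 9 = 2 completes the 11 across.
(2,1) = 17 − 12 = 5 completes the 17 across.

5 9 3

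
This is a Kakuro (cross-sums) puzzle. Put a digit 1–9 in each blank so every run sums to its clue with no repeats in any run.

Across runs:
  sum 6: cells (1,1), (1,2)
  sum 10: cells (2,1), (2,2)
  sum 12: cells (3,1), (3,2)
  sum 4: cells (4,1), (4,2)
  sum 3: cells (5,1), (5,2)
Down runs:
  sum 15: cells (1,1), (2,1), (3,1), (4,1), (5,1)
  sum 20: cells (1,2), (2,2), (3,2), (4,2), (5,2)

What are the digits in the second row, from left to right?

4, 6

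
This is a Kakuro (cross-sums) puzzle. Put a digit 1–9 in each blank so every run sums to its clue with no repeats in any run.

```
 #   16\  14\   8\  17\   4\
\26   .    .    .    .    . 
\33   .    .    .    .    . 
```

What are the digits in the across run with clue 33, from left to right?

16 in 2 cells must be {7,9}; 17 in 2 cells must be {8,9}; 4 in 2 cells must be {1,3}.
Only 3 fits R2C5 under both its across sum 33 and down sum 4.
R1C5 = 4 − 3 = 1 completes the 4 down.
Nothing is forced directly, so branch on R2C3, whose candidates are 6 or 7. If R2C3 = 7: then R1C3 would have to be in {2,3,4,5,6,7,8,9} for the 26 across but in {1} for the 8 down — contradiction. So R2C3 = 6.
R1C3 = 8 − 6 = 2 completes the 8 down.
R1C1 = 9: the only remaining digit allowed by both the 26 across and the 16 down.
Given what's placed, R1C4 must be 8 to fit the 26 across and 17 down.
R2C1 = 16 − 9 = 7 completes the 16 down.
R2C4 = 17 − 8 = 9 completes the 17 down.
R1C2 = 26 − 20 = 6 completes the 26 across.
R2C2 = 33 − 25 = 8 completes the 33 across.

7 8 6 9 3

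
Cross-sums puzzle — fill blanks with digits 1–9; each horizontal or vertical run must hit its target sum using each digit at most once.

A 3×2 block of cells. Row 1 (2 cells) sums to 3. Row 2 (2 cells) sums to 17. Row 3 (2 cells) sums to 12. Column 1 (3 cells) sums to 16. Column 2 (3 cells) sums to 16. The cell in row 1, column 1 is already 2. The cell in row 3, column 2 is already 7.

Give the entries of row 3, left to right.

3 in 2 cells must be {1,2}; 17 in 2 cells must be {8,9}.
(1,2) = 3 − 2 = 1 completes the 3 across.
(2,2) = 16 − 8 = 8 completes the 16 down.
(3,1) = 12 − 7 = 5 completes the 12 across.
(2,1) = 17 − 8 = 9 completes the 17 across.

5, 7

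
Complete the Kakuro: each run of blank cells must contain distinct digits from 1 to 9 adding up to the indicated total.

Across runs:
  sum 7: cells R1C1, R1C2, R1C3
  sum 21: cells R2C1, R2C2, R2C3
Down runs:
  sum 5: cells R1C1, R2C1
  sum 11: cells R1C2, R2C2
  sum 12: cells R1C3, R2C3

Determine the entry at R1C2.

7 in 3 cells must be {1,2,4}.
The 7 across and the 12 down share only 4, so R1C3 = 4.
The 21 across and the 5 down share only 4, so R2C1 = 4.
R2C3 = 12 − 4 = 8 completes the 12 down.
R1C1 = 5 − 4 = 1 completes the 5 down.
R1C2 = 7 − 5 = 2 completes the 7 across.
R2C2 = 21 − 12 = 9 completes the 21 across.

2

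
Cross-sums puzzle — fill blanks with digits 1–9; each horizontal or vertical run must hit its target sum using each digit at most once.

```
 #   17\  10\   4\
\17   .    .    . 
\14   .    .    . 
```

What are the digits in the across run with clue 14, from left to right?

17 in 2 cells must be {8,9}; 4 in 2 cells must be {1,3}.
Nothing is forced directly, so branch on R1C1, whose candidates are 8 or 9. If R1C1 = 9: that forces R2C1 = 8, R2C3 = 1, R1C3 = 3, after which R2C2 would have to be in {5} for the 14 across but in {1,2,3,4,6,7,8,9} for the 10 down — contradiction. So R1C1 = 8.
Given what's placed, R1C3 must be 3 to fit the 17 across and 4 down.
R2C1 = 17 − 8 = 9 completes the 17 down.
R2C3 = 4 − 3 = 1 completes the 4 down.
R1C2 = 17 − 11 = 6 completes the 17 across.
R2C2 = 14 − 10 = 4 completes the 14 across.

9, 4, 1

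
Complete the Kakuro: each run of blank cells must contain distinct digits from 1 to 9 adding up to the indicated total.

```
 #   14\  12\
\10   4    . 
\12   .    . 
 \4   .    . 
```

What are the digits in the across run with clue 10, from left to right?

4 6

4 in 2 cells must be {1,3}.
R1C2 = 10 − 4 = 6 completes the 10 across.
R3C2 = 1: the only remaining digit allowed by both the 4 across and the 12 down.
R2C2 = 12 − 7 = 5 completes the 12 down.
R3C1 = 4 − 1 = 3 completes the 4 across.
R2C1 = 12 − 5 = 7 completes the 12 across.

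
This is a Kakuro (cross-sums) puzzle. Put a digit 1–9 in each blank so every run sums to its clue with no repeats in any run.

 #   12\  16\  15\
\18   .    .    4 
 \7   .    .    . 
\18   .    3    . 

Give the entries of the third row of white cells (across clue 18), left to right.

7 in 3 cells must be {1,2,4}.
Given what's placed, R2C2 must be 4 to fit the 7 across and 16 down.
Given what's placed, R2C3 must be 2 to fit the 7 across and 15 down.
R3C3 = 15 − 6 = 9 completes the 15 down.
R1C2 = 16 − 7 = 9 completes the 16 down.
R2C1 = 7 − 6 = 1 completes the 7 across.
R3C1 = 18 − 12 = 6 completes the 18 across.
R1C1 = 18 − 13 = 5 completes the 18 across.

6 3 9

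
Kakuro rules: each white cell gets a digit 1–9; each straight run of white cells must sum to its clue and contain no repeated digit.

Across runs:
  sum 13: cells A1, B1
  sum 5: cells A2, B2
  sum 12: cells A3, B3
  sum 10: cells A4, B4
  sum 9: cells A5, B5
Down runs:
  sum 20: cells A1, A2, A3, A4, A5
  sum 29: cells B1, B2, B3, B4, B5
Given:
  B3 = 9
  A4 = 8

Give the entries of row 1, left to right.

6 7

A3 = 12 − 9 = 3 completes the 12 across.
B4 = 10 − 8 = 2 completes the 10 across.
A1 = 6: the only remaining digit allowed by both the 13 across and the 20 down.
B1 = 13 − 6 = 7 completes the 13 across.
B2 = 3: the only remaining digit allowed by both the 5 across and the 29 down.
B5 = 29 − 21 = 8 completes the 29 down.
A2 = 5 − 3 = 2 completes the 5 across.
A5 = 9 − 8 = 1 completes the 9 across.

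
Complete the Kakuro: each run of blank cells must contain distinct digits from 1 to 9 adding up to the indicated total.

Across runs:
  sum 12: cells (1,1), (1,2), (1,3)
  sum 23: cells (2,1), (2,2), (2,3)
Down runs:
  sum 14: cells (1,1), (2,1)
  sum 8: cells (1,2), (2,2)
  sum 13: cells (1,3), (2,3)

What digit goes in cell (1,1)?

6

23 in 3 cells must be {6,8,9}.
The 23 across and the 8 down share only 6, so (2,2) = 6.
(1,2) = 8 − 6 = 2 completes the 8 down.
Nothing is forced directly, so branch on (1,1), whose candidates are 6 or 9. If (1,1) = 9: then (1,3) would have to be in {1} for the 12 across but in {4,5,6,7,8,9} for the 13 down — contradiction. So (1,1) = 6.
(1,3) = 12 − 8 = 4 completes the 12 across.
(2,1) = 14 − 6 = 8 completes the 14 down.
(2,3) = 23 − 14 = 9 completes the 23 across.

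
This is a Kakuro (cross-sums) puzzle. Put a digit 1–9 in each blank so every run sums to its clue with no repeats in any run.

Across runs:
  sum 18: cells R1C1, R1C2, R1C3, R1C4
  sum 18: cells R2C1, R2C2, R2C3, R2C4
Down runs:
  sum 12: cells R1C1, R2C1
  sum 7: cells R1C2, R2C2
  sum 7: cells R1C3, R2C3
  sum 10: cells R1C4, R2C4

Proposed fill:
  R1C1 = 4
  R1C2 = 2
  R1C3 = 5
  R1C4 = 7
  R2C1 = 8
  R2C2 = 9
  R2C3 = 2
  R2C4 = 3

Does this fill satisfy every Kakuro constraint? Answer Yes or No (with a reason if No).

No — the down run R1C2–R2C2 sums to 11, not 7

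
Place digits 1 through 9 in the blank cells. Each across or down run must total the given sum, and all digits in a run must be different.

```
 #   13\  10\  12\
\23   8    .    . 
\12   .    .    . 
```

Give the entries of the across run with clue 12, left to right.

5 4 3

23 in 3 cells must be {6,8,9}.
R1C3 = 9: the only remaining digit allowed by both the 23 across and the 12 down.
R2C1 = 13 − 8 = 5 completes the 13 down.
R2C3 = 12 − 9 = 3 completes the 12 down.
R1C2 = 23 − 17 = 6 completes the 23 across.
R2C2 = 12 − 8 = 4 completes the 12 across.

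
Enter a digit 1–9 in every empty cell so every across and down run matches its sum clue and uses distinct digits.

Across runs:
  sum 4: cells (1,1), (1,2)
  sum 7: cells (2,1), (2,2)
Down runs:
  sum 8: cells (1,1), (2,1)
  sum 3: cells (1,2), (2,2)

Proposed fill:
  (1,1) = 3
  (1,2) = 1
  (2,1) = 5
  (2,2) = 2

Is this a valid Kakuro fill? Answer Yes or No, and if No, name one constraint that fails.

Yes

Across: 3+1=4; 5+2=7. Down: 3+5=8; 1+2=3. No digit repeats within any run.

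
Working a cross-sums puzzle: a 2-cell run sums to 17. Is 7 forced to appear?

No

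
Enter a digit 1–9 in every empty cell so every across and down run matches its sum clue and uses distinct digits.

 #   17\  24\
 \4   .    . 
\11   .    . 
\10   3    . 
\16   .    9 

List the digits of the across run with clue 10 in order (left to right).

3 7

4 in 2 cells must be {1,3}; 16 in 2 cells must be {7,9}.
R1C1 = 1: the only remaining digit allowed by both the 4 across and the 17 down.
R1C2 = 4 − 1 = 3 completes the 4 across.
R3C2 = 10 − 3 = 7 completes the 10 across.
R4C1 = 16 − 9 = 7 completes the 16 across.
R2C1 = 17 − 11 = 6 completes the 17 down.
R2C2 = 11 − 6 = 5 completes the 11 across.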